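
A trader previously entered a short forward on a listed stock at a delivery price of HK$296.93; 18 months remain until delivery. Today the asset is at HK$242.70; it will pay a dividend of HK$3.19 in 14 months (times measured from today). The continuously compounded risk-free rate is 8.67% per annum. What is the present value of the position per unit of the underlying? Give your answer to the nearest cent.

PV(remaining dividends) I = 3.19·e^(−0.0867·14/12) = 2.8831
Current forward F = (S − I)·e^(rT) = (242.70 − 2.8831)·e^(0.0867·18/12) = 239.8169 × 1.138885 = 273.1239
Value (long) = (F − K)·e^(−rT) = (273.1239 − 296.93) × 0.878052 = -20.9030
Short position value = −(long value) = HK$20.90

HK$20.90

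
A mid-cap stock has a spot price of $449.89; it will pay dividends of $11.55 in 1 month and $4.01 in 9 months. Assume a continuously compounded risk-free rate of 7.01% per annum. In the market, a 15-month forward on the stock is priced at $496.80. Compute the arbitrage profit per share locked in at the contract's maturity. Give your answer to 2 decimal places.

$22.40 per share

PV(dividends) I = 11.55·e^(−0.0701·1/12) + 4.01·e^(−0.0701·9/12) = 15.2873
Fair forward F* = (S − I)·e^(rT) = (449.89 − 15.2873)·e^0.087625 = 434.6027 × 1.091579 = 474.4032
Market $496.80 > fair 474.4032: forward overpriced → cash-and-carry (borrow at r, buy the stock and collect the dividends, short the forward).
Profit at T = |F_mkt − F*| = |496.80 − 474.4032| = $22.40 per share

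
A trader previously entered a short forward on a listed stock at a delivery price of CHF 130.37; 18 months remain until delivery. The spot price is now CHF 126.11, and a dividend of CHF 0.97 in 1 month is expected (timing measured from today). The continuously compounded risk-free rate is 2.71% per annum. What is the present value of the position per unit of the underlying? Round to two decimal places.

CHF 0.03

PV(remaining dividends) I = 0.97·e^(−0.0271·1/12) = 0.9678
Current forward F = (S − I)·e^(rT) = (126.11 − 0.9678)·e^(0.0271·18/12) = 125.1422 × 1.041488 = 130.3341
Value (long) = (F − K)·e^(−rT) = (130.3341 − 130.37) × 0.960165 = -0.0345
Short position value = −(long value) = CHF 0.03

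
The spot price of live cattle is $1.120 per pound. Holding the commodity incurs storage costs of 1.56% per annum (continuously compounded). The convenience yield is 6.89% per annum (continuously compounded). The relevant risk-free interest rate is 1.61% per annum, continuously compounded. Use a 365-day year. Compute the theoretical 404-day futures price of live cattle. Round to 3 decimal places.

Net carry = r + u − y = 0.0161 + 0.0156 − 0.0689 = -0.0372
F = S·e^((r+u−y)T) = 1.120 · e^(-0.0372 × 404/365) = 1.120 · e^-0.041175
= 1.120 × 0.959661 = $1.075 per pound

$1.075 per pound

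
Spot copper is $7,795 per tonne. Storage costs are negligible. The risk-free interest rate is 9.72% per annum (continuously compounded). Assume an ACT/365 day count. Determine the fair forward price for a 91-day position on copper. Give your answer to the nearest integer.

F = S·e^(rT) = 7795 · e^(0.0972 × 91/365) = 7795 · e^0.024233
= 7795 × 1.024529 = $7,986 per tonne

$7,986 per tonne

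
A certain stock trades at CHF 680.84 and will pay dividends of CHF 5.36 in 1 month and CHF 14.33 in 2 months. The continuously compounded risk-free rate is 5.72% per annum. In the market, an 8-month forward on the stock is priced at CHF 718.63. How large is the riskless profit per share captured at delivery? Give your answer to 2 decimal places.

CHF 31.61 per share

PV(dividends) I = 5.36·e^(−0.0572·1/12) + 14.33·e^(−0.0572·2/12) = 19.5285
Fair forward F* = (S − I)·e^(rT) = (680.84 − 19.5285)·e^0.038133 = 661.3115 × 1.038869 = 687.0160
Market CHF 718.63 > fair 687.0160: forward overpriced → cash-and-carry (borrow at r, buy the stock and collect the dividends, short the forward).
Profit at T = |F_mkt − F*| = |718.63 − 687.0160| = CHF 31.61 per share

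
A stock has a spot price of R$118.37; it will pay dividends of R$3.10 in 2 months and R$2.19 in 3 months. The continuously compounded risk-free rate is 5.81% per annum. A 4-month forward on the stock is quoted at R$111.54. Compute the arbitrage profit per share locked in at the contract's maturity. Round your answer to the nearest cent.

R$3.81 per share

PV(dividends) I = 3.10·e^(−0.0581·2/12) + 2.19·e^(−0.0581·3/12) = 5.2285
Fair forward F* = (S − I)·e^(rT) = (118.37 − 5.2285)·e^0.019367 = 113.1415 × 1.019556 = 115.3541
Market R$111.54 < fair 115.3541: forward underpriced → reverse cash-and-carry (short the stock, invest proceeds at r, pay the dividends, go long the forward).
Profit at T = |F_mkt − F*| = |111.54 − 115.3541| = R$3.81 per share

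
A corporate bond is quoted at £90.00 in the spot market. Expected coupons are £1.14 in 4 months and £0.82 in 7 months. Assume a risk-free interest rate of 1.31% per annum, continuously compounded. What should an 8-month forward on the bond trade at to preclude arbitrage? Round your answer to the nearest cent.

PV(coupons) I = 1.14·e^(−0.0131·4/12) + 0.82·e^(−0.0131·7/12)
I = 1.1350 + 0.8138 = 1.9488
F = (S − I)·e^(rT) = (90.00 − 1.9488) · e^(0.0131·8/12)
= 88.0512 · e^0.008733 = 88.0512 × 1.008771 = £88.82

£88.82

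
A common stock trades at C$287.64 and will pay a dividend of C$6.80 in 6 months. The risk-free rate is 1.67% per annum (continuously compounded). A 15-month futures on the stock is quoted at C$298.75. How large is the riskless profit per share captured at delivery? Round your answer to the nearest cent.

PV(dividends) I = 6.80·e^(−0.0167·6/12) = 6.7435
Fair futures F* = (S − I)·e^(rT) = (287.64 − 6.7435)·e^0.020875 = 280.8965 × 1.021094 = 286.8217
Market C$298.75 > fair 286.8217: forward overpriced → cash-and-carry (borrow at r, buy the stock and collect the dividends, short the forward).
Profit at T = |F_mkt − F*| = |298.75 − 286.8217| = C$11.93 per share

C$11.93 per share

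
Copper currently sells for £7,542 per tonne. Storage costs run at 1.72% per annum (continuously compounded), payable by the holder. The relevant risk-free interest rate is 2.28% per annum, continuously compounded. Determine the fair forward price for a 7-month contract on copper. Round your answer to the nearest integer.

£7,720 per tonne

Net carry = r + u − y = 0.0228 + 0.0172 − 0.0000 = 0.0400
F = S·e^((r+u−y)T) = 7542 · e^(0.0400 × 7/12) = 7542 · e^0.023333
= 7542 × 1.023607 = £7,720 per tonne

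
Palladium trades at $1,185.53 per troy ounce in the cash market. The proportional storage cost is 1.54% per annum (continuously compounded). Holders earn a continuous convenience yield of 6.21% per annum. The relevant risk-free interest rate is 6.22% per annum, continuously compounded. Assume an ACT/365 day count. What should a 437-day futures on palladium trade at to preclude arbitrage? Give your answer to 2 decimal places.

$1,207.74 per troy ounce

Net carry = r + u − y = 0.0622 + 0.0154 − 0.0621 = 0.0155
F = S·e^((r+u−y)T) = 1185.53 · e^(0.0155 × 437/365) = 1185.53 · e^0.01855753
= 1185.53 × 1.01873079 = $1,207.74 per troy ounce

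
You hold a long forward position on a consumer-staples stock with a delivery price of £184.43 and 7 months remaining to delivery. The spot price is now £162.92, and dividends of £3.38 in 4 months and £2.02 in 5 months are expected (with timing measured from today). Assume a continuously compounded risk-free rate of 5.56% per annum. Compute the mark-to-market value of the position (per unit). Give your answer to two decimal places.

PV(remaining dividends) I = 3.38·e^(−0.0556·4/12) + 2.02·e^(−0.0556·5/12) = 5.2917
Current forward F = (S − I)·e^(rT) = (162.92 − 5.2917)·e^(0.0556·7/12) = 157.6283 × 1.032965 = 162.8245
Value (long) = (F − K)·e^(−rT) = (162.8245 − 184.43) × 0.968087 = -20.9160
Value = -£20.92

-£20.92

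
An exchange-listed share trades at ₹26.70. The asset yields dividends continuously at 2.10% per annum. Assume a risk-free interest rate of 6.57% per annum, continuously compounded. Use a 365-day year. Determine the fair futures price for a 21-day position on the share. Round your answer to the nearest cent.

₹26.77

F = S·e^((r − q)T) = 26.70 · e^((0.0657 − 0.0210) × 21/365)
= 26.70 · e^0.002572 = 26.70 × 1.002575
F = ₹26.77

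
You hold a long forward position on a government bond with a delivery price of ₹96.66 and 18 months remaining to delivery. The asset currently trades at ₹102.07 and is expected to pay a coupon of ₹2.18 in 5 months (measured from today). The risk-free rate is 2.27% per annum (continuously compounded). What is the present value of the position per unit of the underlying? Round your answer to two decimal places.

₹6.49

PV(remaining coupons) I = 2.18·e^(−0.0227·5/12) = 2.1595
Current forward F = (S − I)·e^(rT) = (102.07 − 2.1595)·e^(0.0227·18/12) = 99.9105 × 1.034636 = 103.3710
Value (long) = (F − K)·e^(−rT) = (103.3710 − 96.66) × 0.966523 = 6.4863
Value = ₹6.49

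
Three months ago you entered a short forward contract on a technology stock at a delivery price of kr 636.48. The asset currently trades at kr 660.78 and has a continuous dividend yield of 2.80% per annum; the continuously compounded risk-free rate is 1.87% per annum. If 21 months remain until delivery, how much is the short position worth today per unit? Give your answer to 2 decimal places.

-kr 13.19

Current fair forward for the remaining 21 months: F = S·e^((r − q)·T), (r − q) = 0.0187 − 0.0280 = -0.0093
F = 660.78 · e^(-0.0093 × 21/12) = 660.78 × 0.983857 = 650.1130
Value of long forward = (F − K)·e^(−rT) = (650.1130 − 636.48) · e^(−0.0187·21/12)
= 13.6330 × 0.967805 = 13.19
Short position value = −(long value) = -kr 13.19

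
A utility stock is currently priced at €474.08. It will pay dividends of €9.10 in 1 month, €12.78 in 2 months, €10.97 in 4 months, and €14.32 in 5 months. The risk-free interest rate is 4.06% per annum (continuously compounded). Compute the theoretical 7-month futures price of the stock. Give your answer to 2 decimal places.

€437.66

PV(dividends) I = 9.10·e^(−0.0406·1/12) + 12.78·e^(−0.0406·2/12) + 10.97·e^(−0.0406·4/12) + 14.32·e^(−0.0406·5/12)
I = 9.0693 + 12.6938 + 10.8225 + 14.0798 = 46.6654
F = (S − I)·e^(rT) = (474.08 − 46.6654) · e^(0.0406·7/12)
= 427.4146 · e^0.023683 = 427.4146 × 1.023966 = €437.66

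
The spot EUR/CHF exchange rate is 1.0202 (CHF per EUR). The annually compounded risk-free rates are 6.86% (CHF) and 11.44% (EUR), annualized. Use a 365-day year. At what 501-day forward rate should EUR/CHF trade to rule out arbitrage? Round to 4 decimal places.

By covered interest parity, F = S · (1+r_CHF)^T / (1+r_EUR)^T
= 1.0202 × 1.095347 / 1.160296 = 1.0202 × 0.944024
F = 0.9631 CHF per EUR

0.9631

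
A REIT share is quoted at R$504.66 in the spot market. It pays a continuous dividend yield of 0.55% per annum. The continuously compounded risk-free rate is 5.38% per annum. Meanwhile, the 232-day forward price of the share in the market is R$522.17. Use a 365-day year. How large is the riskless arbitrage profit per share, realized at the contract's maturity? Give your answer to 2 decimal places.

Fair forward: F* = S·e^(carry·T), with carry = (r − q) = 0.0538 − 0.0055 = 0.0483
F* = 504.66 · e^(0.0483 × 232/365) = 504.66 · e^0.030700 = 504.66 × 1.031176 = R$520.3933
Market R$522.17 > fair R$520.3933: forward overpriced → cash-and-carry (buy spot, short the forward).
At maturity, profit = |F_mkt − F*| = |522.17 − 520.3933| = R$1.78 per share

R$1.78 per share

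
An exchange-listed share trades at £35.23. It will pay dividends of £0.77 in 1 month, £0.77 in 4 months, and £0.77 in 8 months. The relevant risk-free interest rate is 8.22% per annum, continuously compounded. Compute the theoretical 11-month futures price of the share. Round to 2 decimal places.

PV(dividends) I = 0.77·e^(−0.0822·1/12) + 0.77·e^(−0.0822·4/12) + 0.77·e^(−0.0822·8/12)
I = 0.7647 + 0.7492 + 0.7289 = 2.2428
F = (S − I)·e^(rT) = (35.23 − 2.2428) · e^(0.0822·11/12)
= 32.9872 · e^0.075350 = 32.9872 × 1.078261 = £35.57

£35.57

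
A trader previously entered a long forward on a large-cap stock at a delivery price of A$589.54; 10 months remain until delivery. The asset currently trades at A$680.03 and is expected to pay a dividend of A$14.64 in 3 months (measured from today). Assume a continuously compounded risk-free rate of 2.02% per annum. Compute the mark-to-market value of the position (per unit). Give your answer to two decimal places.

A$85.76

PV(remaining dividends) I = 14.64·e^(−0.0202·3/12) = 14.5663
Current forward F = (S − I)·e^(rT) = (680.03 − 14.5663)·e^(0.0202·10/12) = 665.4637 × 1.016976 = 676.7606
Value (long) = (F − K)·e^(−rT) = (676.7606 − 589.54) × 0.983308 = 85.7647
Value = A$85.76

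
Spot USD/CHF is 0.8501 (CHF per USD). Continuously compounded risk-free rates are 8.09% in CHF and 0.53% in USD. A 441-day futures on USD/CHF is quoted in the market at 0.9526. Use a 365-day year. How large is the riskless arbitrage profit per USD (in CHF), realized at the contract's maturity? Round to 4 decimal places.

Fair futures: F* = S·e^(carry·T), with carry = (r_CHF − r_USD) = 0.0809 − 0.0053 = 0.0756
F* = 0.8501 · e^(0.0756 × 441/365) = 0.8501 · e^0.091341 = 0.8501 × 1.095643 = 0.9314
Market 0.9526 > fair 0.9314: forward overpriced → cash-and-carry (buy spot, short the forward).
At maturity, profit = |F_mkt − F*| = |0.9526 − 0.9314| = 0.0212 per USD (in CHF)

0.0212 per USD (in CHF)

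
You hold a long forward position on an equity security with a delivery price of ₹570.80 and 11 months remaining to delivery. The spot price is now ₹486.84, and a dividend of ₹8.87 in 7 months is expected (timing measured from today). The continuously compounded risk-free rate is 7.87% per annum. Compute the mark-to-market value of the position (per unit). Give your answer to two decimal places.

-₹52.70

PV(remaining dividends) I = 8.87·e^(−0.0787·7/12) = 8.4720
Current forward F = (S − I)·e^(rT) = (486.84 − 8.4720)·e^(0.0787·11/12) = 478.3680 × 1.074808 = 514.1538
Value (long) = (F − K)·e^(−rT) = (514.1538 − 570.80) × 0.930399 = -52.7036
Value = -₹52.70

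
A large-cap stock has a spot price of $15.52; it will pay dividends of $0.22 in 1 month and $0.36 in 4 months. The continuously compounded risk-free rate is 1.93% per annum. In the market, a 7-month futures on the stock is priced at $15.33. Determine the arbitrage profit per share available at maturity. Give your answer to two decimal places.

PV(dividends) I = 0.22·e^(−0.0193·1/12) + 0.36·e^(−0.0193·4/12) = 0.5773
Fair futures F* = (S − I)·e^(rT) = (15.52 − 0.5773)·e^0.011258 = 14.9427 × 1.011322 = 15.1119
Market $15.33 > fair 15.1119: forward overpriced → cash-and-carry (borrow at r, buy the stock and collect the dividends, short the forward).
Profit at T = |F_mkt − F*| = |15.33 − 15.1119| = $0.22 per share

$0.22 per share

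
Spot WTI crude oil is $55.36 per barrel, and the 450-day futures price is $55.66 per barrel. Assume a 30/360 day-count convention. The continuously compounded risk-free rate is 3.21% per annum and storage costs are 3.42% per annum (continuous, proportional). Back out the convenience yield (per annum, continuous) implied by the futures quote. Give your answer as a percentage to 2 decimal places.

F = S·e^((r+u−y)T) ⇒ (r+u−y) = ln(F/S)/T
ln(55.66/55.36) = 0.005404; /T ⇒ 0.004323
y = r + u − ln(F/S)/T = 0.0321 + 0.0342 − 0.004323 = 0.061977
y = 6.20%

6.20%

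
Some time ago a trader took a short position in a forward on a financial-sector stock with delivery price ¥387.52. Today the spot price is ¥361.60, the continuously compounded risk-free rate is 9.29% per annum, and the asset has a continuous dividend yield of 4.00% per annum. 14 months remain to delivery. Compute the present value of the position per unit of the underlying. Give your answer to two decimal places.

Current fair forward for the remaining 14 months: F = S·e^((r − q)·T), (r − q) = 0.0929 − 0.0400 = 0.0529
F = 361.60 · e^(0.0529 × 14/12) = 361.60 × 1.063661 = 384.6198
Value of long forward = (F − K)·e^(−rT) = (384.6198 − 387.52) · e^(−0.0929·14/12)
= -2.9002 × 0.897284 = -2.60
Short position value = −(long value) = ¥2.60

¥2.60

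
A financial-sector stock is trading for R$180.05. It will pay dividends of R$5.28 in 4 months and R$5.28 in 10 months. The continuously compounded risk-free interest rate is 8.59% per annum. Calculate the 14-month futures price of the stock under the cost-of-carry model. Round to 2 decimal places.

PV(dividends) I = 5.28·e^(−0.0859·4/12) + 5.28·e^(−0.0859·10/12)
I = 5.1310 + 4.9153 = 10.0463
F = (S − I)·e^(rT) = (180.05 − 10.0463) · e^(0.0859·14/12)
= 170.0037 · e^0.100217 = 170.0037 × 1.105411 = R$187.92

R$187.92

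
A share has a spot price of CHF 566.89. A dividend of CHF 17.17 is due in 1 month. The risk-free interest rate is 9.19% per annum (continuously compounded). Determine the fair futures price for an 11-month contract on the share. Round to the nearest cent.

PV(dividends) I = 17.17·e^(−0.0919·1/12)
I = 17.0390
F = (S − I)·e^(rT) = (566.89 − 17.0390) · e^(0.0919·11/12)
= 549.8510 · e^0.084242 = 549.8510 × 1.087892 = CHF 598.18

CHF 598.18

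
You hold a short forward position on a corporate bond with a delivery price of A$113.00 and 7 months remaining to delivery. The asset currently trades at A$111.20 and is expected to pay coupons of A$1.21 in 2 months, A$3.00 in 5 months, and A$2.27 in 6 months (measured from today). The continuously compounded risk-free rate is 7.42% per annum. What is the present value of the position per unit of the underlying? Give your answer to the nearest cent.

PV(remaining coupons) I = 1.21·e^(−0.0742·2/12) + 3.00·e^(−0.0742·5/12) + 2.27·e^(−0.0742·6/12) = 6.2911
Current forward F = (S − I)·e^(rT) = (111.20 − 6.2911)·e^(0.0742·7/12) = 104.9089 × 1.044234 = 109.5494
Value (long) = (F − K)·e^(−rT) = (109.5494 − 113.00) × 0.957640 = -3.3044
Short position value = −(long value) = A$3.30

A$3.30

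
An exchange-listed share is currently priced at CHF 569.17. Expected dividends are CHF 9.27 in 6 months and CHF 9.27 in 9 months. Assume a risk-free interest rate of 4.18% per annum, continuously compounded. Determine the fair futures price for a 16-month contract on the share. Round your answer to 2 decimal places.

CHF 582.69

PV(dividends) I = 9.27·e^(−0.0418·6/12) + 9.27·e^(−0.0418·9/12)
I = 9.0783 + 8.9839 = 18.0622
F = (S − I)·e^(rT) = (569.17 − 18.0622) · e^(0.0418·16/12)
= 551.1078 · e^0.055733 = 551.1078 × 1.057315 = CHF 582.69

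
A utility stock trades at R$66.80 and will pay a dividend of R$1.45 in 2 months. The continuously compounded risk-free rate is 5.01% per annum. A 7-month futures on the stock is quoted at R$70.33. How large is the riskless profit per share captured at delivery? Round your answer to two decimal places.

PV(dividends) I = 1.45·e^(−0.0501·2/12) = 1.4379
Fair futures F* = (S − I)·e^(rT) = (66.80 − 1.4379)·e^0.029225 = 65.3621 × 1.029656 = 67.3005
Market R$70.33 > fair 67.3005: forward overpriced → cash-and-carry (borrow at r, buy the stock and collect the dividends, short the forward).
Profit at T = |F_mkt − F*| = |70.33 − 67.3005| = R$3.03 per share

R$3.03 per share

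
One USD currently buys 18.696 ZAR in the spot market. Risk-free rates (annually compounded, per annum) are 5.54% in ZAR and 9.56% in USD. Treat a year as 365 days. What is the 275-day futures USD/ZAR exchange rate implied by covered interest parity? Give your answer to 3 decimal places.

18.177

By covered interest parity, F = S · (1+r_ZAR)^T / (1+r_USD)^T
= 18.696 × 1.041461 / 1.071210 = 18.696 × 0.972229
F = 18.177 ZAR per USD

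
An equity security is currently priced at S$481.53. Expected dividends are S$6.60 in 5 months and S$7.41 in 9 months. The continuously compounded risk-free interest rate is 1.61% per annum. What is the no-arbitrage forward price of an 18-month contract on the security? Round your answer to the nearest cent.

PV(dividends) I = 6.60·e^(−0.0161·5/12) + 7.41·e^(−0.0161·9/12)
I = 6.5559 + 7.3211 = 13.8770
F = (S − I)·e^(rT) = (481.53 − 13.8770) · e^(0.0161·18/12)
= 467.6530 · e^0.024150 = 467.6530 × 1.024444 = S$479.08

S$479.08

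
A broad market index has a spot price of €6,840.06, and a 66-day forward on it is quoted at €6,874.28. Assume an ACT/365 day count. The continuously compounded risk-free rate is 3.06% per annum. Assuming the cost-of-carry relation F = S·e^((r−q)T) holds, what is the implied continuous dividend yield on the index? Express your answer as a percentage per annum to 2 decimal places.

From F = S·e^((r−q)T): (r − q) = ln(F/S)/T
ln(6874.28/6840.06) = ln(1.005003) = 0.004991
(r − q) = 0.004991 / (66/365) = 0.027602
q = r − ln(F/S)/T = 0.0306 − 0.027602 = 0.002998
q = 0.30%

0.30%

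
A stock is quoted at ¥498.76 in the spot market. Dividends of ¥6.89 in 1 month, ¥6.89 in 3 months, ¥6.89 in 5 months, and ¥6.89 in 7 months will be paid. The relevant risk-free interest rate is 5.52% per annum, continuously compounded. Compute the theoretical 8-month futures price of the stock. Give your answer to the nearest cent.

PV(dividends) I = 6.89·e^(−0.0552·1/12) + 6.89·e^(−0.0552·3/12) + 6.89·e^(−0.0552·5/12) + 6.89·e^(−0.0552·7/12)
I = 6.8584 + 6.7956 + 6.7333 + 6.6717 = 27.0590
F = (S − I)·e^(rT) = (498.76 − 27.0590) · e^(0.0552·8/12)
= 471.7010 · e^0.036800 = 471.7010 × 1.037486 = ¥489.38

¥489.38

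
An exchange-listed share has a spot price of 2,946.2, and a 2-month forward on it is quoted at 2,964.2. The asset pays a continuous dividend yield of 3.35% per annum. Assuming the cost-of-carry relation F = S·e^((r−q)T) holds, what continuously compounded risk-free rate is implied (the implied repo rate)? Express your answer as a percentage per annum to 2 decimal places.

7.00%

From F = S·e^((r−q)T): (r − q) = ln(F/S)/T
ln(2964.2/2946.2) = ln(1.006110) = 0.006091
(r − q) = 0.006091 / (2/12) = 0.036546
r = ln(F/S)/T + q = 0.036546 + 0.0335 = 0.070046
r = 7.00%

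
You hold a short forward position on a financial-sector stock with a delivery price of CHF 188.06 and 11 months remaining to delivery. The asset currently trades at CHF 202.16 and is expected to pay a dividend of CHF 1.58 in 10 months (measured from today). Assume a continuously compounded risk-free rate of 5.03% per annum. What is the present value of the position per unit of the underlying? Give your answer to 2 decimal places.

PV(remaining dividends) I = 1.58·e^(−0.0503·10/12) = 1.5151
Current forward F = (S − I)·e^(rT) = (202.16 − 1.5151)·e^(0.0503·11/12) = 200.6449 × 1.047188 = 210.1129
Value (long) = (F − K)·e^(−rT) = (210.1129 − 188.06) × 0.954939 = 21.0592
Short position value = −(long value) = -CHF 21.06

-CHF 21.06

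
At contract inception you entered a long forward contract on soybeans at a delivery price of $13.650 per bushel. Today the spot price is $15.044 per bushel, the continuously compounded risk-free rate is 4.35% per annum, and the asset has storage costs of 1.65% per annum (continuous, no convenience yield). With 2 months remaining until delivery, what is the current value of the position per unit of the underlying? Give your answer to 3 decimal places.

Current fair forward for the remaining 2 months: F = S·e^((r + u)·T), (r + u) = 0.0435 + 0.0165 = 0.0600
F = 15.044 · e^(0.0600 × 2/12) = 15.044 × 1.010050 = 15.1952
Value of long forward = (F − K)·e^(−rT) = (15.1952 − 13.650) · e^(−0.0435·2/12)
= 1.5452 × 0.992776 = 1.534

$1.534 per bushel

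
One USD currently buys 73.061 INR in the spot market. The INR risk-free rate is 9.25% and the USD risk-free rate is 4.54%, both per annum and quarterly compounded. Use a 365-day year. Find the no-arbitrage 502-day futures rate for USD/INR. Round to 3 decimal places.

77.865

By covered interest parity, F = S · (1+r_INR/4)^(4T) / (1+r_USD/4)^(4T)
= 73.061 × 1.134022 / 1.064057 = 73.061 × 1.065753
F = 77.865 INR per USD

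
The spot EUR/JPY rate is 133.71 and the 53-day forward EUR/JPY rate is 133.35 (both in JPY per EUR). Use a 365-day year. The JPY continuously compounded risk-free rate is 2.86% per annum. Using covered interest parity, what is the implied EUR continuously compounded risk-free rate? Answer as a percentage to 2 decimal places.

F = S·e^((r_JPY − r_EUR)T) ⇒ r_EUR = r_JPY − ln(F/S)/T
ln(133.35/133.71) = -0.002696; /(53/365) = -0.018567
r_EUR = 0.0286 + 0.018567 = 0.047167
r_EUR = 4.72%

4.72%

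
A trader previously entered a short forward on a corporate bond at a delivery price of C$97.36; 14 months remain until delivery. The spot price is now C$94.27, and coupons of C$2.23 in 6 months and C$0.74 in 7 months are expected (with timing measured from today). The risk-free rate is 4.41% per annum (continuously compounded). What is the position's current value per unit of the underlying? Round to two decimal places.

PV(remaining coupons) I = 2.23·e^(−0.0441·6/12) + 0.74·e^(−0.0441·7/12) = 2.9026
Current forward F = (S − I)·e^(rT) = (94.27 − 2.9026)·e^(0.0441·14/12) = 91.3674 × 1.052797 = 96.1913
Value (long) = (F − K)·e^(−rT) = (96.1913 − 97.36) × 0.949851 = -1.1101
Short position value = −(long value) = C$1.11

C$1.11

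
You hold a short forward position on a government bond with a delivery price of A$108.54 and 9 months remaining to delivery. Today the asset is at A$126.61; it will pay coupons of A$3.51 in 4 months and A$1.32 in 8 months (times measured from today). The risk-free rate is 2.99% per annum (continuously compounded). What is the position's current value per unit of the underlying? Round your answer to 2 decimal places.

PV(remaining coupons) I = 3.51·e^(−0.0299·4/12) + 1.32·e^(−0.0299·8/12) = 4.7691
Current forward F = (S − I)·e^(rT) = (126.61 − 4.7691)·e^(0.0299·9/12) = 121.8409 × 1.022678 = 124.6040
Value (long) = (F − K)·e^(−rT) = (124.6040 − 108.54) × 0.977825 = 15.7078
Short position value = −(long value) = -A$15.71

-A$15.71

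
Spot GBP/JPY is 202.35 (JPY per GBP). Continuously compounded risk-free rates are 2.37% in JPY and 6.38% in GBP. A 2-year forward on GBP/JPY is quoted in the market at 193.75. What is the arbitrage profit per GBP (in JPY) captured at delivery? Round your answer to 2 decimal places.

6.99 per GBP (in JPY)

Fair forward: F* = S·e^(carry·T), with carry = (r_JPY − r_GBP) = 0.0237 − 0.0638 = -0.0401
F* = 202.35 · e^(-0.0401 × 2) = 202.35 · e^-0.080200 = 202.35 × 0.922932 = 186.7553
Market 193.75 > fair 186.7553: forward overpriced → cash-and-carry (buy spot, short the forward).
At maturity, profit = |F_mkt − F*| = |193.75 − 186.7553| = 6.99 per GBP (in JPY)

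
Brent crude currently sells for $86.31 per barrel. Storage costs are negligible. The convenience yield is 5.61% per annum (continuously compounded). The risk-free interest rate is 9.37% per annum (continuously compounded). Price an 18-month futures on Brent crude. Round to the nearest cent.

Net carry = r + u − y = 0.0937 + 0.0000 − 0.0561 = 0.0376
F = S·e^((r+u−y)T) = 86.31 · e^(0.0376 × 18/12) = 86.31 · e^0.056400
= 86.31 × 1.058021 = $91.32 per barrel

$91.32 per barrel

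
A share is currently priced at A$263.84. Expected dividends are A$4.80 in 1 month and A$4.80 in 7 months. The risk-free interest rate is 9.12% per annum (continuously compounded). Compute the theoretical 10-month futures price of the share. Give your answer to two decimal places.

PV(dividends) I = 4.80·e^(−0.0912·1/12) + 4.80·e^(−0.0912·7/12)
I = 4.7637 + 4.5513 = 9.3150
F = (S − I)·e^(rT) = (263.84 − 9.3150) · e^(0.0912·10/12)
= 254.5250 · e^0.076000 = 254.5250 × 1.078963 = A$274.62

A$274.62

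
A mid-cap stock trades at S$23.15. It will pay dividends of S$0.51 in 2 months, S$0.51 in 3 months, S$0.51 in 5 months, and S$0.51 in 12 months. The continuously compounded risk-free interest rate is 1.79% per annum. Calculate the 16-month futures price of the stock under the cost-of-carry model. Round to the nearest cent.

S$21.64

PV(dividends) I = 0.51·e^(−0.0179·2/12) + 0.51·e^(−0.0179·3/12) + 0.51·e^(−0.0179·5/12) + 0.51·e^(−0.0179·12/12)
I = 0.5085 + 0.5077 + 0.5062 + 0.5010 = 2.0234
F = (S − I)·e^(rT) = (23.15 − 2.0234) · e^(0.0179·16/12)
= 21.1266 · e^0.023867 = 21.1266 × 1.024154 = S$21.64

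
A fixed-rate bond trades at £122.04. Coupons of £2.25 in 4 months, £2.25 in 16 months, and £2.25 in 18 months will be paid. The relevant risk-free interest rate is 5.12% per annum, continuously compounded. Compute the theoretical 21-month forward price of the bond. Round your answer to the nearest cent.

PV(coupons) I = 2.25·e^(−0.0512·4/12) + 2.25·e^(−0.0512·16/12) + 2.25·e^(−0.0512·18/12)
I = 2.2119 + 2.1015 + 2.0837 = 6.3971
F = (S − I)·e^(rT) = (122.04 − 6.3971) · e^(0.0512·21/12)
= 115.6429 · e^0.089600 = 115.6429 × 1.093737 = £126.48

£126.48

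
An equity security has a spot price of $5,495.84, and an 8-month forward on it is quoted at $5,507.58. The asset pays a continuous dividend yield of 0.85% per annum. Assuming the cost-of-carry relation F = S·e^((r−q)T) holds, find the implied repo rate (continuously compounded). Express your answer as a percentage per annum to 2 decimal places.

From F = S·e^((r−q)T): (r − q) = ln(F/S)/T
ln(5507.58/5495.84) = ln(1.002136) = 0.002134
(r − q) = 0.002134 / (8/12) = 0.003201
r = ln(F/S)/T + q = 0.003201 + 0.0085 = 0.011701
r = 1.17%

1.17%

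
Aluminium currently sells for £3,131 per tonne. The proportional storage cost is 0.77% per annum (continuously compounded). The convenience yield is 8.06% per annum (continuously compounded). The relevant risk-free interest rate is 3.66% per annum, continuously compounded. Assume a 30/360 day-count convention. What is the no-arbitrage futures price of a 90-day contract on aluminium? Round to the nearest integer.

Net carry = r + u − y = 0.0366 + 0.0077 − 0.0806 = -0.0363
F = S·e^((r+u−y)T) = 3131 · e^(-0.0363 × 90/360) = 3131 · e^-0.009075
= 3131 × 0.990966 = £3,103 per tonne

£3,103 per tonne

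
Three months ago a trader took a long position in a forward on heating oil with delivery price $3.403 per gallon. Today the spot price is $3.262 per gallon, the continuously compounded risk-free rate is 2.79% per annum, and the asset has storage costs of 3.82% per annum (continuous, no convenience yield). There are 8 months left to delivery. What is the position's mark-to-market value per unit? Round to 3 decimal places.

$0.006 per gallon

Current fair forward for the remaining 8 months: F = S·e^((r + u)·T), (r + u) = 0.0279 + 0.0382 = 0.0661
F = 3.262 · e^(0.0661 × 8/12) = 3.262 × 1.045052 = 3.4090
Value of long forward = (F − K)·e^(−rT) = (3.4090 − 3.403) · e^(−0.0279·8/12)
= 0.0060 × 0.981572 = 0.006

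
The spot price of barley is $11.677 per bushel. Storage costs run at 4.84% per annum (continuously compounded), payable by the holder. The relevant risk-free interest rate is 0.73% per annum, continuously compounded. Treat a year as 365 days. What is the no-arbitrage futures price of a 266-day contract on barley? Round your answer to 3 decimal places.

Net carry = r + u − y = 0.0073 + 0.0484 − 0.0000 = 0.0557
F = S·e^((r+u−y)T) = 11.677 · e^(0.0557 × 266/365) = 11.677 · e^0.040592
= 11.677 × 1.041427 = $12.161 per bushel

$12.161 per bushel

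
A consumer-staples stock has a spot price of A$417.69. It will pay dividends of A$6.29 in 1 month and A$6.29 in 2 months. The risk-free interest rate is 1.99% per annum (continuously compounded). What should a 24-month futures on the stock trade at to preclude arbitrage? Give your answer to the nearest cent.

A$421.59

PV(dividends) I = 6.29·e^(−0.0199·1/12) + 6.29·e^(−0.0199·2/12)
I = 6.2796 + 6.2692 = 12.5488
F = (S − I)·e^(rT) = (417.69 − 12.5488) · e^(0.0199·24/12)
= 405.1412 · e^0.039800 = 405.1412 × 1.040603 = A$421.59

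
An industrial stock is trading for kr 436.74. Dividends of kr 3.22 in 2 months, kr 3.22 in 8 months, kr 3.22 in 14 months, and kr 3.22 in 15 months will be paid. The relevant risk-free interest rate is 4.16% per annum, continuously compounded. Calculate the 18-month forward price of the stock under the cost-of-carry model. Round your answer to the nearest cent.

PV(dividends) I = 3.22·e^(−0.0416·2/12) + 3.22·e^(−0.0416·8/12) + 3.22·e^(−0.0416·14/12) + 3.22·e^(−0.0416·15/12)
I = 3.1978 + 3.1319 + 3.0675 + 3.0568 = 12.4540
F = (S − I)·e^(rT) = (436.74 − 12.4540) · e^(0.0416·18/12)
= 424.2860 · e^0.062400 = 424.2860 × 1.064388 = kr 451.60

kr 451.60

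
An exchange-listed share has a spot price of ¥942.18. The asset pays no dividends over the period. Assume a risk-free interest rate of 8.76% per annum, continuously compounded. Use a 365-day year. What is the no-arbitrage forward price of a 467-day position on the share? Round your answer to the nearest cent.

¥1,053.92

F = S·e^(rT) = 942.18 · e^(0.0876 × 467/365)
= 942.18 · e^0.112080 = 942.18 × 1.118602
F = ¥1,053.92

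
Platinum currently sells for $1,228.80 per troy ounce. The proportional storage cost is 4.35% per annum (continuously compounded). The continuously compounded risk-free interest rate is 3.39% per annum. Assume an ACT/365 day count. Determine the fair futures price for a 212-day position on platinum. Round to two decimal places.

Net carry = r + u − y = 0.0339 + 0.0435 − 0.0000 = 0.0774
F = S·e^((r+u−y)T) = 1228.80 · e^(0.0774 × 212/365) = 1228.80 · e^0.04495562
= 1228.80 × 1.04598144 = $1,285.30 per troy ounce

$1,285.30 per troy ounce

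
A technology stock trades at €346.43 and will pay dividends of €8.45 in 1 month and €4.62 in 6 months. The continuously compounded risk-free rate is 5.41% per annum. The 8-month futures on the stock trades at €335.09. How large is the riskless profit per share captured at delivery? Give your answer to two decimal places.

PV(dividends) I = 8.45·e^(−0.0541·1/12) + 4.62·e^(−0.0541·6/12) = 12.9087
Fair futures F* = (S − I)·e^(rT) = (346.43 − 12.9087)·e^0.036067 = 333.5213 × 1.036725 = 345.7699
Market €335.09 < fair 345.7699: forward underpriced → reverse cash-and-carry (short the stock, invest proceeds at r, pay the dividends, go long the forward).
Profit at T = |F_mkt − F*| = |335.09 − 345.7699| = €10.68 per share

€10.68 per share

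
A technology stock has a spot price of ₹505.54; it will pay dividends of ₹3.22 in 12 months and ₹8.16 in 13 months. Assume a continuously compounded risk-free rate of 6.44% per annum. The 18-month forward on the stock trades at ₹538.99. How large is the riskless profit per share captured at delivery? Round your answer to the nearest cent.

₹6.11 per share

PV(dividends) I = 3.22·e^(−0.0644·12/12) + 8.16·e^(−0.0644·13/12) = 10.6293
Fair forward F* = (S − I)·e^(rT) = (505.54 − 10.6293)·e^0.096600 = 494.9107 × 1.101420 = 545.1045
Market ₹538.99 < fair 545.1045: forward underpriced → reverse cash-and-carry (short the stock, invest proceeds at r, pay the dividends, go long the forward).
Profit at T = |F_mkt − F*| = |538.99 − 545.1045| = ₹6.11 per share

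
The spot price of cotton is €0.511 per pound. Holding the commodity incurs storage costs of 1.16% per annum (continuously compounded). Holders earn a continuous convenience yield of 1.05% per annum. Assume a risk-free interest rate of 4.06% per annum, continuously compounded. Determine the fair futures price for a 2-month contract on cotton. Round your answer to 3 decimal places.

Net carry = r + u − y = 0.0406 + 0.0116 − 0.0105 = 0.0417
F = S·e^((r+u−y)T) = 0.511 · e^(0.0417 × 2/12) = 0.511 · e^0.006950
= 0.511 × 1.006974 = €0.515 per pound

€0.515 per pound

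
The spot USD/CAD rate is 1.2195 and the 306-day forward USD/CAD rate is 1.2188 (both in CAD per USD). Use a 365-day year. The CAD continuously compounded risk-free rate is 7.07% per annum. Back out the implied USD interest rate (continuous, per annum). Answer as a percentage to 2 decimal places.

F = S·e^((r_CAD − r_USD)T) ⇒ r_USD = r_CAD − ln(F/S)/T
ln(1.2188/1.2195) = -0.000574; /(306/365) = -0.000685
r_USD = 0.0707 + 0.000685 = 0.071385
r_USD = 7.14%

7.14%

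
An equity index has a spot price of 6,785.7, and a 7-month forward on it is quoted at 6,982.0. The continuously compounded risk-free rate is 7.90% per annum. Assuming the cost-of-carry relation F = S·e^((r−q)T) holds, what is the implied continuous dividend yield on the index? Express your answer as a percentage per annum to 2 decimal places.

From F = S·e^((r−q)T): (r − q) = ln(F/S)/T
ln(6982.0/6785.7) = ln(1.028928) = 0.028517
(r − q) = 0.028517 / (7/12) = 0.048886
q = r − ln(F/S)/T = 0.0790 − 0.048886 = 0.030114
q = 3.01%

3.01%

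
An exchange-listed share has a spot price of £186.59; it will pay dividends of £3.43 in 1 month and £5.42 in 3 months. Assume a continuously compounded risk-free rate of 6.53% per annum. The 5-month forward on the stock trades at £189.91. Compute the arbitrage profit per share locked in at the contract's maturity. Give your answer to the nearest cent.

PV(dividends) I = 3.43·e^(−0.0653·1/12) + 5.42·e^(−0.0653·3/12) = 8.7436
Fair forward F* = (S − I)·e^(rT) = (186.59 − 8.7436)·e^0.027208 = 177.8464 × 1.027582 = 182.7518
Market £189.91 > fair 182.7518: forward overpriced → cash-and-carry (borrow at r, buy the stock and collect the dividends, short the forward).
Profit at T = |F_mkt − F*| = |189.91 − 182.7518| = £7.16 per share

£7.16 per share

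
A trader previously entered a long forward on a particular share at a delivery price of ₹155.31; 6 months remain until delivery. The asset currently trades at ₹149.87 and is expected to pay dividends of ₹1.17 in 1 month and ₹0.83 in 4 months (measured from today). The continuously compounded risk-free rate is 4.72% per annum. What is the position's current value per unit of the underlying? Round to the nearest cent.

-₹3.80

PV(remaining dividends) I = 1.17·e^(−0.0472·1/12) + 0.83·e^(−0.0472·4/12) = 1.9825
Current forward F = (S − I)·e^(rT) = (149.87 − 1.9825)·e^(0.0472·6/12) = 147.8875 × 1.023881 = 151.4192
Value (long) = (F − K)·e^(−rT) = (151.4192 − 155.31) × 0.976676 = -3.8001
Value = -₹3.80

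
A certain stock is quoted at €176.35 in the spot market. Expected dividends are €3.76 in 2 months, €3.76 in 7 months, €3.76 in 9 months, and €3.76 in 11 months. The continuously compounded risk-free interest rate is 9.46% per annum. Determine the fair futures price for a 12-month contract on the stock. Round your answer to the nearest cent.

€178.23

PV(dividends) I = 3.76·e^(−0.0946·2/12) + 3.76·e^(−0.0946·7/12) + 3.76·e^(−0.0946·9/12) + 3.76·e^(−0.0946·11/12)
I = 3.7012 + 3.5581 + 3.5025 + 3.4477 = 14.2095
F = (S − I)·e^(rT) = (176.35 − 14.2095) · e^(0.0946·12/12)
= 162.1405 · e^0.094600 = 162.1405 × 1.099219 = €178.23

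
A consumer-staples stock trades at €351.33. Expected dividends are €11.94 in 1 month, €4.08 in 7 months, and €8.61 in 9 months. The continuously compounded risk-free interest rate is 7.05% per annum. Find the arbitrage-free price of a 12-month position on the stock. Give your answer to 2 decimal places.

€351.29

PV(dividends) I = 11.94·e^(−0.0705·1/12) + 4.08·e^(−0.0705·7/12) + 8.61·e^(−0.0705·9/12)
I = 11.8701 + 3.9156 + 8.1666 = 23.9523
F = (S − I)·e^(rT) = (351.33 − 23.9523) · e^(0.0705·12/12)
= 327.3777 · e^0.070500 = 327.3777 × 1.073045 = €351.29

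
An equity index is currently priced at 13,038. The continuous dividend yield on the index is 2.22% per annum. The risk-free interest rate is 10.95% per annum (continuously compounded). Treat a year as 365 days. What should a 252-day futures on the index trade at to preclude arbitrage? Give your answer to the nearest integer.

13,848

F = S·e^((r − q)T) = 13038 · e^((0.1095 − 0.0222) × 252/365)
= 13038 · e^0.060273 = 13038 × 1.062126
F = 13,848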